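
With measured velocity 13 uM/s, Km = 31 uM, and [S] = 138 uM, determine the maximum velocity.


Vmax = v * (Km + [S]) / [S]
Vmax = 13 * (31 + 138) / 138
Vmax = 15.9203 uM/s

15.9203 uM/s


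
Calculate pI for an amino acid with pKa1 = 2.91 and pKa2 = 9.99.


pI = (pKa1 + pKa2) / 2
pI = (2.91 + 9.99) / 2
pI = 6.45

6.45


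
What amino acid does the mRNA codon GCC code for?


Standard genetic code lookup.
Codon GCC -> Ala

Ala


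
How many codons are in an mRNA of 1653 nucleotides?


codons = nucleotides / 3
codons = 1653 / 3 = 551

551


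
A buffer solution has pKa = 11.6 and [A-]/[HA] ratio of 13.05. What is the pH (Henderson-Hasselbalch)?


pH = pKa + log10([A-]/[HA])
pH = 11.6 + log10(13.05)
pH = 12.7156

12.7156


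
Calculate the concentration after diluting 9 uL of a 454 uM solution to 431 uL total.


C2 = C1 * V1 / V2
C2 = 454 * 9 / 431
C2 = 9.4803 uM

9.4803 uM


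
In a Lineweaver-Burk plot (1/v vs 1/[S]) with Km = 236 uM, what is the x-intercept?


x-intercept = -1/Km
= -1/236
= -0.0042 1/uM

-0.0042 1/uM


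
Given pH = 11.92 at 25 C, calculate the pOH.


pOH = 14 - pH
pOH = 14 - 11.92
pOH = 2.08

2.08


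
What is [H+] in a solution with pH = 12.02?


[H+] = 10^(-pH)
[H+] = 10^(-12.02)
[H+] = 9.550e-13 M

9.550e-13 M


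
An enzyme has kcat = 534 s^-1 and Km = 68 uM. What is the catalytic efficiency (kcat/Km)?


Catalytic efficiency = kcat / Km
= 534 / 68
= 7.8529 uM^-1*s^-1

7.8529 uM^-1*s^-1


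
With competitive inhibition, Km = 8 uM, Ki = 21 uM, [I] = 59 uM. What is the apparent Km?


Km_app = Km * (1 + [I]/Ki)
Km_app = 8 * (1 + 59/21)
Km_app = 30.4762 uM

30.4762 uM


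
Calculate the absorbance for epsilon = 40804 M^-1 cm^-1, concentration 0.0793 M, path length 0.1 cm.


A = epsilon * c * l
A = 40804 * 0.0793 * 0.1
A = 323.5757

323.5757


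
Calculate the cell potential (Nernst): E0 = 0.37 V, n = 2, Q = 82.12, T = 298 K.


E = E0 - (RT/nF) * ln(Q)
E = 0.37 - (8.314 * 298 / (2 * 96485)) * ln(82.12)
E = 0.3134 V

0.3134 V


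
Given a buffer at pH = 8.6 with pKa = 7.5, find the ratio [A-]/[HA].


[A-]/[HA] = 10^(pH - pKa)
= 10^(8.6 - 7.5)
= 12.5893

12.5893


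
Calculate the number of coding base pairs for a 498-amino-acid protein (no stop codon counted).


Each amino acid = 1 codon = 3 bp
bp = 498 * 3 = 1494 bp

1494 bp


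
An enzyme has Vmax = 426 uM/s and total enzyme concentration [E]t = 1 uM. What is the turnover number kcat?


kcat = Vmax / [E]t
kcat = 426 / 1
kcat = 426.0 s^-1

426.0 s^-1


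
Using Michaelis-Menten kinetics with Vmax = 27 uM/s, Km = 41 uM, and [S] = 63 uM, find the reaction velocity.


v = Vmax * [S] / (Km + [S])
v = 27 * 63 / (41 + 63)
v = 16.3558 uM/s

16.3558 uM/s


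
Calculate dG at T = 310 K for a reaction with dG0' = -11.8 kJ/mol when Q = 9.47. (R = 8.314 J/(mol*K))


dG = dG0' + RT * ln(Q) / 1000
dG = -11.8 + 8.314 * 310 * ln(9.47) / 1000
dG = -6.0058 kJ/mol

-6.0058 kJ/mol


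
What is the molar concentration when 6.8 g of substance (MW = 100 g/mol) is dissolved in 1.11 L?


C = (mass / MW) / volume
C = (6.8 / 100) / 1.11
C = 0.0613 M

0.0613 M


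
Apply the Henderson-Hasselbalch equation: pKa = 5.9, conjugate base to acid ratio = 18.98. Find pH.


pH = pKa + log10([A-]/[HA])
pH = 5.9 + log10(18.98)
pH = 7.1783

7.1783


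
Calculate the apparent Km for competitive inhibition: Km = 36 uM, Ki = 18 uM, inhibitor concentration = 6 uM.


Km_app = Km * (1 + [I]/Ki)
Km_app = 36 * (1 + 6/18)
Km_app = 48.0 uM

48.0 uM


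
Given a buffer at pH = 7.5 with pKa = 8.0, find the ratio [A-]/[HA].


[A-]/[HA] = 10^(pH - pKa)
= 10^(7.5 - 8.0)
= 0.3162

0.3162


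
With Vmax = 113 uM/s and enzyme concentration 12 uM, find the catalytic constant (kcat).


kcat = Vmax / [E]t
kcat = 113 / 12
kcat = 9.4167 s^-1

9.4167 s^-1


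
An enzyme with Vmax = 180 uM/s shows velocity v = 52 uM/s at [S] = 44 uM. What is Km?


Km = [S] * (Vmax - v) / v
Km = 44 * (180 - 52) / 52
Km = 108.3077 uM

108.3077 uM


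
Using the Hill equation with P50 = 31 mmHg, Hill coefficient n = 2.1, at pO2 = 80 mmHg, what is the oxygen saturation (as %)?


Y = pO2^n / (P50^n + pO2^n)
Y = 80^2.1 / (31^2.1 + 80^2.1)
Y = 87.98%

87.98%


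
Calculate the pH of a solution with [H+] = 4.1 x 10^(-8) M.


pH = -log10([H+])
pH = -log10(4.1 x 10^(-8))
pH = 7.3872

7.3872


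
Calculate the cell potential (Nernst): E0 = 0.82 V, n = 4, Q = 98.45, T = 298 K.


E = E0 - (RT/nF) * ln(Q)
E = 0.82 - (8.314 * 298 / (4 * 96485)) * ln(98.45)
E = 0.7905 V

0.7905 V


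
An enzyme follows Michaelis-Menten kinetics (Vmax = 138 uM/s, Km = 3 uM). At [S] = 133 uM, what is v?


v = Vmax * [S] / (Km + [S])
v = 138 * 133 / (3 + 133)
v = 134.9559 uM/s

134.9559 uM/s


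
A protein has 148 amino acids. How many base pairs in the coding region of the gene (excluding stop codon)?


Each amino acid = 1 codon = 3 bp
bp = 148 * 3 = 444 bp

444 bp


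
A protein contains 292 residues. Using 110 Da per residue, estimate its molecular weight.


MW = n_residues * 110 Da
MW = 292 * 110
MW = 32120 Da

32120 Da


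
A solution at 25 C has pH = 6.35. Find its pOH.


pOH = 14 - pH
pOH = 14 - 6.35
pOH = 7.65

7.65


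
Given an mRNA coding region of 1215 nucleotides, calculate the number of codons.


codons = nucleotides / 3
codons = 1215 / 3 = 405

405


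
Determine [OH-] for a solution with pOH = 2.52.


[OH-] = 10^(-pOH)
[OH-] = 10^(-2.52)
[OH-] = 0.003 M

0.003 M


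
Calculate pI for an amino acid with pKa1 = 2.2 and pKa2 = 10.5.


pI = (pKa1 + pKa2) / 2
pI = (2.2 + 10.5) / 2
pI = 6.35

6.35


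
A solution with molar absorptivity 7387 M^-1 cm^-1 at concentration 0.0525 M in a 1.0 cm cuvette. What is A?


A = epsilon * c * l
A = 7387 * 0.0525 * 1.0
A = 387.8175

387.8175


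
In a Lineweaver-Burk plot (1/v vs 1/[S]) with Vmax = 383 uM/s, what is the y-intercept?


y-intercept = 1/Vmax
= 1/383
= 0.0026 s/uM

0.0026 s/uM


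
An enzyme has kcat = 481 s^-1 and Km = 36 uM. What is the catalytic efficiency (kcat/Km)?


Catalytic efficiency = kcat / Km
= 481 / 36
= 13.3611 uM^-1*s^-1

13.3611 uM^-1*s^-1


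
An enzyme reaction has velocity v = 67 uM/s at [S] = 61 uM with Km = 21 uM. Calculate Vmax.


Vmax = v * (Km + [S]) / [S]
Vmax = 67 * (21 + 61) / 61
Vmax = 90.0656 uM/s

90.0656 uM/s


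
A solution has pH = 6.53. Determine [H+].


[H+] = 10^(-pH)
[H+] = 10^(-6.53)
[H+] = 2.951e-07 M

2.951e-07 M


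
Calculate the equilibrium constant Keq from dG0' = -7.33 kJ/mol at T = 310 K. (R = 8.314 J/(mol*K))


Keq = exp(-dG0 * 1000 / (R * T))
Keq = exp(-(-7.33) * 1000 / (8.314 * 310))
Keq = 17.1847

17.1847


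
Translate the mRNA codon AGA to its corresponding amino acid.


Standard genetic code lookup.
Codon AGA -> Arg

Arg


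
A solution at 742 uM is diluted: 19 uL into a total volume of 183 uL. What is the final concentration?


C2 = C1 * V1 / V2
C2 = 742 * 19 / 183
C2 = 77.0383 uM

77.0383 uM


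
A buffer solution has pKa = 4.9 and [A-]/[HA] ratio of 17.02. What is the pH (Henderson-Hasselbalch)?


pH = pKa + log10([A-]/[HA])
pH = 4.9 + log10(17.02)
pH = 6.131

6.131


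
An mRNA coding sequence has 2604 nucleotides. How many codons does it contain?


codons = nucleotides / 3
codons = 2604 / 3 = 868

868


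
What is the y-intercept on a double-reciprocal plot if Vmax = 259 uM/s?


y-intercept = 1/Vmax
= 1/259
= 0.0039 s/uM

0.0039 s/uM


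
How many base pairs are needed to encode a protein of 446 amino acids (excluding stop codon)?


Each amino acid = 1 codon = 3 bp
bp = 446 * 3 = 1338 bp

1338 bp


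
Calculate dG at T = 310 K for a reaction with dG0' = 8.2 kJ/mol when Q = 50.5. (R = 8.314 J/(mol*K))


dG = dG0' + RT * ln(Q) / 1000
dG = 8.2 + 8.314 * 310 * ln(50.5) / 1000
dG = 18.3083 kJ/mol

18.3083 kJ/mol


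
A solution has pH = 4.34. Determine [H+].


[H+] = 10^(-pH)
[H+] = 10^(-4.34)
[H+] = 4.571e-05 M

4.571e-05 M


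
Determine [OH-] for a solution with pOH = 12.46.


[OH-] = 10^(-pOH)
[OH-] = 10^(-12.46)
[OH-] = 3.467e-13 M

3.467e-13 M


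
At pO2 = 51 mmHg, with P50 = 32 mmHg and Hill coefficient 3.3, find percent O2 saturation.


Y = pO2^n / (P50^n + pO2^n)
Y = 51^3.3 / (32^3.3 + 51^3.3)
Y = 82.32%

82.32%


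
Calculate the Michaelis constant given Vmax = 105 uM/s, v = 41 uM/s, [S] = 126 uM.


Km = [S] * (Vmax - v) / v
Km = 126 * (105 - 41) / 41
Km = 196.6829 uM

196.6829 uM


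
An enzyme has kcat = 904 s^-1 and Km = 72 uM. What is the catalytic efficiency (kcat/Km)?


Catalytic efficiency = kcat / Km
= 904 / 72
= 12.5556 uM^-1*s^-1

12.5556 uM^-1*s^-1


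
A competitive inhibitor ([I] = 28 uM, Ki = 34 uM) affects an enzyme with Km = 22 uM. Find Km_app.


Km_app = Km * (1 + [I]/Ki)
Km_app = 22 * (1 + 28/34)
Km_app = 40.1176 uM

40.1176 uM


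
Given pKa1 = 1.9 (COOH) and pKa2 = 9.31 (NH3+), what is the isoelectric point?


pI = (pKa1 + pKa2) / 2
pI = (1.9 + 9.31) / 2
pI = 5.605

5.605


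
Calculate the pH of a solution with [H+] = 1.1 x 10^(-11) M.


pH = -log10([H+])
pH = -log10(1.1 x 10^(-11))
pH = 10.9586

10.9586


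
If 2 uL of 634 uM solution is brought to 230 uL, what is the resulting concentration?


C2 = C1 * V1 / V2
C2 = 634 * 2 / 230
C2 = 5.513 uM

5.513 uM


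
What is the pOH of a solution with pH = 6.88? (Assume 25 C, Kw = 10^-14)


pOH = 14 - pH
pOH = 14 - 6.88
pOH = 7.12

7.12


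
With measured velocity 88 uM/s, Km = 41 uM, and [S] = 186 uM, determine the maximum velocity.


Vmax = v * (Km + [S]) / [S]
Vmax = 88 * (41 + 186) / 186
Vmax = 107.3978 uM/s

107.3978 uM/s


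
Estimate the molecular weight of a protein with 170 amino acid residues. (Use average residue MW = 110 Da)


MW = n_residues * 110 Da
MW = 170 * 110
MW = 18700 Da

18700 Da


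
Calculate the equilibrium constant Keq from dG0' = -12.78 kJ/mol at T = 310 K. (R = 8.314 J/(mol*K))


Keq = exp(-dG0 * 1000 / (R * T))
Keq = exp(-(-12.78) * 1000 / (8.314 * 310))
Keq = 142.3944

142.3944


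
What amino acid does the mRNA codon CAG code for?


Standard genetic code lookup.
Codon CAG -> Gln

Gln


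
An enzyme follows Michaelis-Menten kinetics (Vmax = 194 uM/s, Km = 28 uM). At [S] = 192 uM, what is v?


v = Vmax * [S] / (Km + [S])
v = 194 * 192 / (28 + 192)
v = 169.3091 uM/s

169.3091 uM/s


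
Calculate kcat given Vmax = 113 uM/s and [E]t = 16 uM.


kcat = Vmax / [E]t
kcat = 113 / 16
kcat = 7.0625 s^-1

7.0625 s^-1


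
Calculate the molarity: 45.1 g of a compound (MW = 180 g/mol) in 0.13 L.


C = (mass / MW) / volume
C = (45.1 / 180) / 0.13
C = 1.9274 M

1.9274 M


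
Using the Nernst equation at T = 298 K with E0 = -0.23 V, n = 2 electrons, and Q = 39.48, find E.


E = E0 - (RT/nF) * ln(Q)
E = -0.23 - (8.314 * 298 / (2 * 96485)) * ln(39.48)
E = -0.2772 V

-0.2772 V


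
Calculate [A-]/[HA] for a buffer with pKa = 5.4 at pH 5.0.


[A-]/[HA] = 10^(pH - pKa)
= 10^(5.0 - 5.4)
= 0.3981

0.3981


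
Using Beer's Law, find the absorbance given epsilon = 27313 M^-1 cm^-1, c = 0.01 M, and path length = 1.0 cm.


A = epsilon * c * l
A = 27313 * 0.01 * 1.0
A = 273.13

273.13


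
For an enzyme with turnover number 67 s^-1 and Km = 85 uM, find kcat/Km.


Catalytic efficiency = kcat / Km
= 67 / 85
= 0.7882 uM^-1*s^-1

0.7882 uM^-1*s^-1


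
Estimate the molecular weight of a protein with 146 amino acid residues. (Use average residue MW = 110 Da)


MW = n_residues * 110 Da
MW = 146 * 110
MW = 16060 Da

16060 Da


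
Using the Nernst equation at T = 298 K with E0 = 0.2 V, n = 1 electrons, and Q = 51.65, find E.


E = E0 - (RT/nF) * ln(Q)
E = 0.2 - (8.314 * 298 / (1 * 96485)) * ln(51.65)
E = 0.0987 V

0.0987 V


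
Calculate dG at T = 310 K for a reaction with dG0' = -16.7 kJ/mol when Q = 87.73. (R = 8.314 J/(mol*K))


dG = dG0' + RT * ln(Q) / 1000
dG = -16.7 + 8.314 * 310 * ln(87.73) / 1000
dG = -5.1683 kJ/mol

-5.1683 kJ/mol


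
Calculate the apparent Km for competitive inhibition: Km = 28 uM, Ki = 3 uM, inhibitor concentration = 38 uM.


Km_app = Km * (1 + [I]/Ki)
Km_app = 28 * (1 + 38/3)
Km_app = 382.6667 uM

382.6667 uM


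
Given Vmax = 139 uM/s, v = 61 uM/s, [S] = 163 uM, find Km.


Km = [S] * (Vmax - v) / v
Km = 163 * (139 - 61) / 61
Km = 208.4262 uM

208.4262 uM


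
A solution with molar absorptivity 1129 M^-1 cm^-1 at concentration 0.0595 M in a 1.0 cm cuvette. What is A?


A = epsilon * c * l
A = 1129 * 0.0595 * 1.0
A = 67.1755

67.1755


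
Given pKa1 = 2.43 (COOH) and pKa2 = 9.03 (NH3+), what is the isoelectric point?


pI = (pKa1 + pKa2) / 2
pI = (2.43 + 9.03) / 2
pI = 5.73

5.73


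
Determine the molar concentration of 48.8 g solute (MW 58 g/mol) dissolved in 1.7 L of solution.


C = (mass / MW) / volume
C = (48.8 / 58) / 1.7
C = 0.4949 M

0.4949 M


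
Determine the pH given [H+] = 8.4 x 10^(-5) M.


pH = -log10([H+])
pH = -log10(8.4 x 10^(-5))
pH = 4.0757

4.0757


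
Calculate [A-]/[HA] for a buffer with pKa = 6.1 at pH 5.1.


[A-]/[HA] = 10^(pH - pKa)
= 10^(5.1 - 6.1)
= 0.1

0.1


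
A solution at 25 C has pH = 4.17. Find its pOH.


pOH = 14 - pH
pOH = 14 - 4.17
pOH = 9.83

9.83


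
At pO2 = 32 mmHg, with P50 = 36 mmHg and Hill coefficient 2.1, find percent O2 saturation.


Y = pO2^n / (P50^n + pO2^n)
Y = 32^2.1 / (36^2.1 + 32^2.1)
Y = 43.85%

43.85%


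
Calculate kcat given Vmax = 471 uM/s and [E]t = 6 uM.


kcat = Vmax / [E]t
kcat = 471 / 6
kcat = 78.5 s^-1

78.5 s^-1


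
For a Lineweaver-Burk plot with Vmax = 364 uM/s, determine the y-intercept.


y-intercept = 1/Vmax
= 1/364
= 0.0027 s/uM

0.0027 s/uM


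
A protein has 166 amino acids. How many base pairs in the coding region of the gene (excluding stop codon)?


Each amino acid = 1 codon = 3 bp
bp = 166 * 3 = 498 bp

498 bp


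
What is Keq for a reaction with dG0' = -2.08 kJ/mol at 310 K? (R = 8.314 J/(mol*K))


Keq = exp(-dG0 * 1000 / (R * T))
Keq = exp(-(-2.08) * 1000 / (8.314 * 310))
Keq = 2.2412

2.2412


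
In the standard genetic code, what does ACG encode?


Standard genetic code lookup.
Codon ACG -> Thr

Thr


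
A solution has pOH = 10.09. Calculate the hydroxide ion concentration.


[OH-] = 10^(-pOH)
[OH-] = 10^(-10.09)
[OH-] = 8.128e-11 M

8.128e-11 M


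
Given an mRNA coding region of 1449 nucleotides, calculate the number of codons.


codons = nucleotides / 3
codons = 1449 / 3 = 483

483


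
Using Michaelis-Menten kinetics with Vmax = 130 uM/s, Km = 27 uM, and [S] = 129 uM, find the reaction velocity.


v = Vmax * [S] / (Km + [S])
v = 130 * 129 / (27 + 129)
v = 107.5 uM/s

107.5 uM/s


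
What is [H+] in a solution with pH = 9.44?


[H+] = 10^(-pH)
[H+] = 10^(-9.44)
[H+] = 3.631e-10 M

3.631e-10 M


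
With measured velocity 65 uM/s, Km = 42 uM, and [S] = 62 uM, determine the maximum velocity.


Vmax = v * (Km + [S]) / [S]
Vmax = 65 * (42 + 62) / 62
Vmax = 109.0323 uM/s

109.0323 uM/s


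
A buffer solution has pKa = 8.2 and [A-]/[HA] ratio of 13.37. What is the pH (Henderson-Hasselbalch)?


pH = pKa + log10([A-]/[HA])
pH = 8.2 + log10(13.37)
pH = 9.3261

9.3261


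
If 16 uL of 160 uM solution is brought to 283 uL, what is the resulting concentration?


C2 = C1 * V1 / V2
C2 = 160 * 16 / 283
C2 = 9.0459 uM

9.0459 uM


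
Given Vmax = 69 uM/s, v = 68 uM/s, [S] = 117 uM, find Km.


Km = [S] * (Vmax - v) / v
Km = 117 * (69 - 68) / 68
Km = 1.7206 uM

1.7206 uM


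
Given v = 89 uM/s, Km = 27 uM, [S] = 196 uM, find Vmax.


Vmax = v * (Km + [S]) / [S]
Vmax = 89 * (27 + 196) / 196
Vmax = 101.2602 uM/s

101.2602 uM/s


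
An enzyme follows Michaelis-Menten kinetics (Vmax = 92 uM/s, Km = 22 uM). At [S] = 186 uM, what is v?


v = Vmax * [S] / (Km + [S])
v = 92 * 186 / (22 + 186)
v = 82.2692 uM/s

82.2692 uM/s


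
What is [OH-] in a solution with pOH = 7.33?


[OH-] = 10^(-pOH)
[OH-] = 10^(-7.33)
[OH-] = 4.677e-08 M

4.677e-08 M


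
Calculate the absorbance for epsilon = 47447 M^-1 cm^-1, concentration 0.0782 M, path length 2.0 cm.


A = epsilon * c * l
A = 47447 * 0.0782 * 2.0
A = 7420.7108

7420.7108


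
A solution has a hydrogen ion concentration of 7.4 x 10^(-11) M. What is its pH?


pH = -log10([H+])
pH = -log10(7.4 x 10^(-11))
pH = 10.1308

10.1308


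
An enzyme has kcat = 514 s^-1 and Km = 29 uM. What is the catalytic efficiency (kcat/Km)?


Catalytic efficiency = kcat / Km
= 514 / 29
= 17.7241 uM^-1*s^-1

17.7241 uM^-1*s^-1


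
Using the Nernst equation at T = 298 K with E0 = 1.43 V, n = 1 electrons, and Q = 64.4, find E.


E = E0 - (RT/nF) * ln(Q)
E = 1.43 - (8.314 * 298 / (1 * 96485)) * ln(64.4)
E = 1.323 V

1.323 V


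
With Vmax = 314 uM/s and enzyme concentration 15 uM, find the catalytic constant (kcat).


kcat = Vmax / [E]t
kcat = 314 / 15
kcat = 20.9333 s^-1

20.9333 s^-1


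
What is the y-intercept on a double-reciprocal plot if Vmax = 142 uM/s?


y-intercept = 1/Vmax
= 1/142
= 0.007 s/uM

0.007 s/uM


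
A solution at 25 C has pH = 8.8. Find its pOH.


pOH = 14 - pH
pOH = 14 - 8.8
pOH = 5.2

5.2


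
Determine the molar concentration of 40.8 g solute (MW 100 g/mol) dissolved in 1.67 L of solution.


C = (mass / MW) / volume
C = (40.8 / 100) / 1.67
C = 0.2443 M

0.2443 M


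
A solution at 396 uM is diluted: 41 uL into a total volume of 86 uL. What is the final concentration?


C2 = C1 * V1 / V2
C2 = 396 * 41 / 86
C2 = 188.7907 uM

188.7907 uM


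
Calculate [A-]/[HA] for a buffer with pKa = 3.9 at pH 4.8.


[A-]/[HA] = 10^(pH - pKa)
= 10^(4.8 - 3.9)
= 7.9433

7.9433


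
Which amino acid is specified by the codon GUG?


Standard genetic code lookup.
Codon GUG -> Val

Val


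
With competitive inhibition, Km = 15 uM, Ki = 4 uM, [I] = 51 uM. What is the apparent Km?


Km_app = Km * (1 + [I]/Ki)
Km_app = 15 * (1 + 51/4)
Km_app = 206.25 uM

206.25 uM


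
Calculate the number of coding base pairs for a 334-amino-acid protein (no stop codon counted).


Each amino acid = 1 codon = 3 bp
bp = 334 * 3 = 1002 bp

1002 bp


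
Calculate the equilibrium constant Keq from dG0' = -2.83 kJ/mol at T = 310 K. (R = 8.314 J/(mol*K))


Keq = exp(-dG0 * 1000 / (R * T))
Keq = exp(-(-2.83) * 1000 / (8.314 * 310))
Keq = 2.9983

2.9983


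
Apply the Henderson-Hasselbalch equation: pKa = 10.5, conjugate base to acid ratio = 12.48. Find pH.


pH = pKa + log10([A-]/[HA])
pH = 10.5 + log10(12.48)
pH = 11.5962

11.5962


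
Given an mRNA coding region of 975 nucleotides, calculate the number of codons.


codons = nucleotides / 3
codons = 975 / 3 = 325

325


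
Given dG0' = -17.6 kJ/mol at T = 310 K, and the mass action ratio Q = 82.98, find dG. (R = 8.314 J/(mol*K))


dG = dG0' + RT * ln(Q) / 1000
dG = -17.6 + 8.314 * 310 * ln(82.98) / 1000
dG = -6.2118 kJ/mol

-6.2118 kJ/mol


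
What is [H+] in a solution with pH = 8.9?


[H+] = 10^(-pH)
[H+] = 10^(-8.9)
[H+] = 1.259e-09 M

1.259e-09 M


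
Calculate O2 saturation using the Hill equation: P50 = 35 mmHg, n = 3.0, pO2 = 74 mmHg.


Y = pO2^n / (P50^n + pO2^n)
Y = 74^3.0 / (35^3.0 + 74^3.0)
Y = 90.43%

90.43%


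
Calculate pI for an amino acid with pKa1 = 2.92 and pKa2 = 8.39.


pI = (pKa1 + pKa2) / 2
pI = (2.92 + 8.39) / 2
pI = 5.655

5.655


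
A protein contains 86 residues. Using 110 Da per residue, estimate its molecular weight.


MW = n_residues * 110 Da
MW = 86 * 110
MW = 9460 Da

9460 Da


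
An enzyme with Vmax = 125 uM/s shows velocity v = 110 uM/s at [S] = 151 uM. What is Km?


Km = [S] * (Vmax - v) / v
Km = 151 * (125 - 110) / 110
Km = 20.5909 uM

20.5909 uM


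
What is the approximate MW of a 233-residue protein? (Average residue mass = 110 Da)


MW = n_residues * 110 Da
MW = 233 * 110
MW = 25630 Da

25630 Da


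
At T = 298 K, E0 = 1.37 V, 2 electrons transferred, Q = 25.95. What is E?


E = E0 - (RT/nF) * ln(Q)
E = 1.37 - (8.314 * 298 / (2 * 96485)) * ln(25.95)
E = 1.3282 V

1.3282 V


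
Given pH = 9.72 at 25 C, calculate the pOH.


pOH = 14 - pH
pOH = 14 - 9.72
pOH = 4.28

4.28


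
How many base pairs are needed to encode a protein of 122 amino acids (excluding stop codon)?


Each amino acid = 1 codon = 3 bp
bp = 122 * 3 = 366 bp

366 bp


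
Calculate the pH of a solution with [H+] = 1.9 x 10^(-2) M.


pH = -log10([H+])
pH = -log10(1.9 x 10^(-2))
pH = 1.7212

1.7212


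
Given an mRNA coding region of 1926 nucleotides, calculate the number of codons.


codons = nucleotides / 3
codons = 1926 / 3 = 642

642


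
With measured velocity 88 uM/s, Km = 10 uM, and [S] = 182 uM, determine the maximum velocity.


Vmax = v * (Km + [S]) / [S]
Vmax = 88 * (10 + 182) / 182
Vmax = 92.8352 uM/s

92.8352 uM/s


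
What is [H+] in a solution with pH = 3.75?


[H+] = 10^(-pH)
[H+] = 10^(-3.75)
[H+] = 1.778e-04 M

1.778e-04 M


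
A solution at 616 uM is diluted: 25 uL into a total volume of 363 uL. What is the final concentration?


C2 = C1 * V1 / V2
C2 = 616 * 25 / 363
C2 = 42.4242 uM

42.4242 uM


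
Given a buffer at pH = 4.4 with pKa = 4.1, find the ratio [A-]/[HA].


[A-]/[HA] = 10^(pH - pKa)
= 10^(4.4 - 4.1)
= 1.9953

1.9953


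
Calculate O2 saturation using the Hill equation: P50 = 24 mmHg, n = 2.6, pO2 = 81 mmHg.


Y = pO2^n / (P50^n + pO2^n)
Y = 81^2.6 / (24^2.6 + 81^2.6)
Y = 95.94%

95.94%


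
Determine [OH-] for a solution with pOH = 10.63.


[OH-] = 10^(-pOH)
[OH-] = 10^(-10.63)
[OH-] = 2.344e-11 M

2.344e-11 M


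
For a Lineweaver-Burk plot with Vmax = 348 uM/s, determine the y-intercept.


y-intercept = 1/Vmax
= 1/348
= 0.0029 s/uM

0.0029 s/uM


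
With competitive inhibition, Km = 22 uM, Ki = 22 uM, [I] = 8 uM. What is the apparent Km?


Km_app = Km * (1 + [I]/Ki)
Km_app = 22 * (1 + 8/22)
Km_app = 30.0 uM

30.0 uM


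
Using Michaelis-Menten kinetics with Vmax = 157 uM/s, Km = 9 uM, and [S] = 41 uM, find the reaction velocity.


v = Vmax * [S] / (Km + [S])
v = 157 * 41 / (9 + 41)
v = 128.74 uM/s

128.74 uM/s


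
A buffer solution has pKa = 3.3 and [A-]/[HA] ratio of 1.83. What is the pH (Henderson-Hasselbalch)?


pH = pKa + log10([A-]/[HA])
pH = 3.3 + log10(1.83)
pH = 3.5625

3.5625


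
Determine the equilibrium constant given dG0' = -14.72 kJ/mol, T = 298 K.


Keq = exp(-dG0 * 1000 / (R * T))
Keq = exp(-(-14.72) * 1000 / (8.314 * 298))
Keq = 380.4294

380.4294


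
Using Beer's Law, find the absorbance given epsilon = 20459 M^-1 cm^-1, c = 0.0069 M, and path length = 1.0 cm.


A = epsilon * c * l
A = 20459 * 0.0069 * 1.0
A = 141.1671

141.1671


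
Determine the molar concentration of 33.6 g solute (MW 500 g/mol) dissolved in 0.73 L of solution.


C = (mass / MW) / volume
C = (33.6 / 500) / 0.73
C = 0.0921 M

0.0921 M


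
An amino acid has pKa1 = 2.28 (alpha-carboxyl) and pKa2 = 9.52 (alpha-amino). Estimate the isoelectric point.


pI = (pKa1 + pKa2) / 2
pI = (2.28 + 9.52) / 2
pI = 5.9

5.9


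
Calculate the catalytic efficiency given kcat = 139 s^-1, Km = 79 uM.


Catalytic efficiency = kcat / Km
= 139 / 79
= 1.7595 uM^-1*s^-1

1.7595 uM^-1*s^-1


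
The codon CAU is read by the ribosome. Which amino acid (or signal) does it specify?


Standard genetic code lookup.
Codon CAU -> His

His


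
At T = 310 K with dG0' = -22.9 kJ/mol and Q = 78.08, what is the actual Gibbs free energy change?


dG = dG0' + RT * ln(Q) / 1000
dG = -22.9 + 8.314 * 310 * ln(78.08) / 1000
dG = -11.6686 kJ/mol

-11.6686 kJ/mol


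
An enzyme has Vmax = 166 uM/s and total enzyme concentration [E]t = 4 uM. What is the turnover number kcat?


kcat = Vmax / [E]t
kcat = 166 / 4
kcat = 41.5 s^-1

41.5 s^-1


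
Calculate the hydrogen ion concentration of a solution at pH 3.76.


[H+] = 10^(-pH)
[H+] = 10^(-3.76)
[H+] = 1.738e-04 M

1.738e-04 M


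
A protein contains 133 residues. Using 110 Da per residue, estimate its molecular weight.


MW = n_residues * 110 Da
MW = 133 * 110
MW = 14630 Da

14630 Da


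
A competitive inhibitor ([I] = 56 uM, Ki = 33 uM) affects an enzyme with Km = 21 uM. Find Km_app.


Km_app = Km * (1 + [I]/Ki)
Km_app = 21 * (1 + 56/33)
Km_app = 56.6364 uM

56.6364 uM


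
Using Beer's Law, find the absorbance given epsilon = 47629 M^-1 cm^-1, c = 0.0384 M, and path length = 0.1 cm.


A = epsilon * c * l
A = 47629 * 0.0384 * 0.1
A = 182.8954

182.8954


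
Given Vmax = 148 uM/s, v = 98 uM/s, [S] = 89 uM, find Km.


Km = [S] * (Vmax - v) / v
Km = 89 * (148 - 98) / 98
Km = 45.4082 uM

45.4082 uM


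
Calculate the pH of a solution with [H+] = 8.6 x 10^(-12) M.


pH = -log10([H+])
pH = -log10(8.6 x 10^(-12))
pH = 11.0655

11.0655


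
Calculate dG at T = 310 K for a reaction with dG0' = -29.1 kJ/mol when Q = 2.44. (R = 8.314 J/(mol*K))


dG = dG0' + RT * ln(Q) / 1000
dG = -29.1 + 8.314 * 310 * ln(2.44) / 1000
dG = -26.801 kJ/mol

-26.801 kJ/mol


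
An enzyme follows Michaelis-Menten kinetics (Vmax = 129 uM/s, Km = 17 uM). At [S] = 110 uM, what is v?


v = Vmax * [S] / (Km + [S])
v = 129 * 110 / (17 + 110)
v = 111.7323 uM/s

111.7323 uM/s


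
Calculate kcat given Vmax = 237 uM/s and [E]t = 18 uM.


kcat = Vmax / [E]t
kcat = 237 / 18
kcat = 13.1667 s^-1

13.1667 s^-1


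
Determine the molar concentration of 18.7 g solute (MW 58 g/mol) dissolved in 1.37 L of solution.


C = (mass / MW) / volume
C = (18.7 / 58) / 1.37
C = 0.2353 M

0.2353 M


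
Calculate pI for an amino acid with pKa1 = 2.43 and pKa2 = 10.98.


pI = (pKa1 + pKa2) / 2
pI = (2.43 + 10.98) / 2
pI = 6.705

6.705


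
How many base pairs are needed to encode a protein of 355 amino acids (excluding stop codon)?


Each amino acid = 1 codon = 3 bp
bp = 355 * 3 = 1065 bp

1065 bp


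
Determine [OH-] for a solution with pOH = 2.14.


[OH-] = 10^(-pOH)
[OH-] = 10^(-2.14)
[OH-] = 0.0072 M

0.0072 M


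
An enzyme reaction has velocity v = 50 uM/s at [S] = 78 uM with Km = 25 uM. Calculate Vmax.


Vmax = v * (Km + [S]) / [S]
Vmax = 50 * (25 + 78) / 78
Vmax = 66.0256 uM/s

66.0256 uM/s


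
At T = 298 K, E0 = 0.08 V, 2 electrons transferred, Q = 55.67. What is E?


E = E0 - (RT/nF) * ln(Q)
E = 0.08 - (8.314 * 298 / (2 * 96485)) * ln(55.67)
E = 0.0284 V

0.0284 V


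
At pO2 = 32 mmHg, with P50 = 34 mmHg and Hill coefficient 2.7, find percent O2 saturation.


Y = pO2^n / (P50^n + pO2^n)
Y = 32^2.7 / (34^2.7 + 32^2.7)
Y = 45.92%

45.92%


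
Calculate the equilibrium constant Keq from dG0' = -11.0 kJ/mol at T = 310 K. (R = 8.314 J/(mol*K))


Keq = exp(-dG0 * 1000 / (R * T))
Keq = exp(-(-11.0) * 1000 / (8.314 * 310))
Keq = 71.3763

71.3763


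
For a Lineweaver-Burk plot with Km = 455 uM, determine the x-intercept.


x-intercept = -1/Km
= -1/455
= -0.0022 1/uM

-0.0022 1/uM


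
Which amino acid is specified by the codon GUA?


Standard genetic code lookup.
Codon GUA -> Val

Val


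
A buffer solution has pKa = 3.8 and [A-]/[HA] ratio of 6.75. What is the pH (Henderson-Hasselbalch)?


pH = pKa + log10([A-]/[HA])
pH = 3.8 + log10(6.75)
pH = 4.6293

4.6293


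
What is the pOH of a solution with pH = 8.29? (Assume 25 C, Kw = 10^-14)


pOH = 14 - pH
pOH = 14 - 8.29
pOH = 5.71

5.71


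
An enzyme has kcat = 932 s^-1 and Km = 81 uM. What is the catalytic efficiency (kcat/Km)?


Catalytic efficiency = kcat / Km
= 932 / 81
= 11.5062 uM^-1*s^-1

11.5062 uM^-1*s^-1


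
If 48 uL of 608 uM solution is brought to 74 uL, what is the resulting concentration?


C2 = C1 * V1 / V2
C2 = 608 * 48 / 74
C2 = 394.3784 uM

394.3784 uM


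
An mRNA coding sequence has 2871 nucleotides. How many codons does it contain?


codons = nucleotides / 3
codons = 2871 / 3 = 957

957


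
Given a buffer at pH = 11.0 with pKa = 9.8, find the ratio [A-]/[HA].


[A-]/[HA] = 10^(pH - pKa)
= 10^(11.0 - 9.8)
= 15.8489

15.8489


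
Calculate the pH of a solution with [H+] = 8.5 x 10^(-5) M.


pH = -log10([H+])
pH = -log10(8.5 x 10^(-5))
pH = 4.0706

4.0706


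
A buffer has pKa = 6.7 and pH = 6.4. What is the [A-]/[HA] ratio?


[A-]/[HA] = 10^(pH - pKa)
= 10^(6.4 - 6.7)
= 0.5012

0.5012


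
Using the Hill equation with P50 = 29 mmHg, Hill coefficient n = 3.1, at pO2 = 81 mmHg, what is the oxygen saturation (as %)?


Y = pO2^n / (P50^n + pO2^n)
Y = 81^3.1 / (29^3.1 + 81^3.1)
Y = 96.02%

96.02%


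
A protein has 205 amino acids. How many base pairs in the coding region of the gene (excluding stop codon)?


Each amino acid = 1 codon = 3 bp
bp = 205 * 3 = 615 bp

615 bp


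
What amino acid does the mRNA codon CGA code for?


Standard genetic code lookup.
Codon CGA -> Arg

Arg


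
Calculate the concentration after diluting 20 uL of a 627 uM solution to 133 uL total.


C2 = C1 * V1 / V2
C2 = 627 * 20 / 133
C2 = 94.2857 uM

94.2857 uM


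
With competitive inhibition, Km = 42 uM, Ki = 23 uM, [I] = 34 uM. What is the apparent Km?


Km_app = Km * (1 + [I]/Ki)
Km_app = 42 * (1 + 34/23)
Km_app = 104.087 uM

104.087 uM


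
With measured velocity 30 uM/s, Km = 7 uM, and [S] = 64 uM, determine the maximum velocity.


Vmax = v * (Km + [S]) / [S]
Vmax = 30 * (7 + 64) / 64
Vmax = 33.2812 uM/s

33.2812 uM/s


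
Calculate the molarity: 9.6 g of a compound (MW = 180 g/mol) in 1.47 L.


C = (mass / MW) / volume
C = (9.6 / 180) / 1.47
C = 0.0363 M

0.0363 M


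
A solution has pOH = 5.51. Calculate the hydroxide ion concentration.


[OH-] = 10^(-pOH)
[OH-] = 10^(-5.51)
[OH-] = 3.090e-06 M

3.090e-06 M


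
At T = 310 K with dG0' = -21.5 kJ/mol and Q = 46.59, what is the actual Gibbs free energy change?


dG = dG0' + RT * ln(Q) / 1000
dG = -21.5 + 8.314 * 310 * ln(46.59) / 1000
dG = -11.5994 kJ/mol

-11.5994 kJ/mol


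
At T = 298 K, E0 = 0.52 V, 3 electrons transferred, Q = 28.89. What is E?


E = E0 - (RT/nF) * ln(Q)
E = 0.52 - (8.314 * 298 / (3 * 96485)) * ln(28.89)
E = 0.4912 V

0.4912 V


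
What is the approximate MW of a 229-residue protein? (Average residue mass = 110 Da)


MW = n_residues * 110 Da
MW = 229 * 110
MW = 25190 Da

25190 Da


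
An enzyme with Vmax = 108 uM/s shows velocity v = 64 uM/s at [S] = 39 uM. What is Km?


Km = [S] * (Vmax - v) / v
Km = 39 * (108 - 64) / 64
Km = 26.8125 uM

26.8125 uM


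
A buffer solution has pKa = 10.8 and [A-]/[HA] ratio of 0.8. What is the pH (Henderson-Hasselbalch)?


pH = pKa + log10([A-]/[HA])
pH = 10.8 + log10(0.8)
pH = 10.7031

10.7031


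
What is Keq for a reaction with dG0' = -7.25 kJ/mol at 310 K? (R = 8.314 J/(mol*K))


Keq = exp(-dG0 * 1000 / (R * T))
Keq = exp(-(-7.25) * 1000 / (8.314 * 310))
Keq = 16.6595

16.6595


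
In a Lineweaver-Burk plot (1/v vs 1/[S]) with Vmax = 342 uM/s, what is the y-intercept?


y-intercept = 1/Vmax
= 1/342
= 0.0029 s/uM

0.0029 s/uM


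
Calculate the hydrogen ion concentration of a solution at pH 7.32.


[H+] = 10^(-pH)
[H+] = 10^(-7.32)
[H+] = 4.786e-08 M

4.786e-08 M


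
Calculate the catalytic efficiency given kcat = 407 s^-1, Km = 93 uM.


Catalytic efficiency = kcat / Km
= 407 / 93
= 4.3763 uM^-1*s^-1

4.3763 uM^-1*s^-1


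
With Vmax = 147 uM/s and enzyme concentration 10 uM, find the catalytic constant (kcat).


kcat = Vmax / [E]t
kcat = 147 / 10
kcat = 14.7 s^-1

14.7 s^-1


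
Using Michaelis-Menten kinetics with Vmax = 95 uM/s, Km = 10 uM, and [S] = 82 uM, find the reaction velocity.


v = Vmax * [S] / (Km + [S])
v = 95 * 82 / (10 + 82)
v = 84.6739 uM/s

84.6739 uM/s


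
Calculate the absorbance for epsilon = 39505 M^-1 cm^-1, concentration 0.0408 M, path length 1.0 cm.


A = epsilon * c * l
A = 39505 * 0.0408 * 1.0
A = 1611.804

1611.804


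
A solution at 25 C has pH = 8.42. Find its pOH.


pOH = 14 - pH
pOH = 14 - 8.42
pOH = 5.58

5.58


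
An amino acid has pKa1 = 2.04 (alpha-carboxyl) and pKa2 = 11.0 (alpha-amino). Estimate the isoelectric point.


pI = (pKa1 + pKa2) / 2
pI = (2.04 + 11.0) / 2
pI = 6.52

6.52


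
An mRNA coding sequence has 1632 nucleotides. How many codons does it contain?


codons = nucleotides / 3
codons = 1632 / 3 = 544

544


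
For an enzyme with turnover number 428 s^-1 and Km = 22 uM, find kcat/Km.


Catalytic efficiency = kcat / Km
= 428 / 22
= 19.4545 uM^-1*s^-1

19.4545 uM^-1*s^-1


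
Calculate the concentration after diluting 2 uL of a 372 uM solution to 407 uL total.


C2 = C1 * V1 / V2
C2 = 372 * 2 / 407
C2 = 1.828 uM

1.828 uM


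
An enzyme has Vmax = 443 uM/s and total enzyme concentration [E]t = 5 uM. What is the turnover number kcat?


kcat = Vmax / [E]t
kcat = 443 / 5
kcat = 88.6 s^-1

88.6 s^-1


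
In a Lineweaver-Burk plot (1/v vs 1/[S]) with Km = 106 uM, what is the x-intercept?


x-intercept = -1/Km
= -1/106
= -0.0094 1/uM

-0.0094 1/uM


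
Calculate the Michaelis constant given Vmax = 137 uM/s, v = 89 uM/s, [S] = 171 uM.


Km = [S] * (Vmax - v) / v
Km = 171 * (137 - 89) / 89
Km = 92.2247 uM

92.2247 uM


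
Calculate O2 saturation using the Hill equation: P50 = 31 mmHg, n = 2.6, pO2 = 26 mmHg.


Y = pO2^n / (P50^n + pO2^n)
Y = 26^2.6 / (31^2.6 + 26^2.6)
Y = 38.76%

38.76%


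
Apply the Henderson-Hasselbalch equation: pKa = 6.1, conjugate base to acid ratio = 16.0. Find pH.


pH = pKa + log10([A-]/[HA])
pH = 6.1 + log10(16.0)
pH = 7.3041

7.3041


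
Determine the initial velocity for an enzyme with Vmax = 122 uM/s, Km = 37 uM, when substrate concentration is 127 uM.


v = Vmax * [S] / (Km + [S])
v = 122 * 127 / (37 + 127)
v = 94.4756 uM/s

94.4756 uM/s


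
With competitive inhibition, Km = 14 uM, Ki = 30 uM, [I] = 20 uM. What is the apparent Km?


Km_app = Km * (1 + [I]/Ki)
Km_app = 14 * (1 + 20/30)
Km_app = 23.3333 uM

23.3333 uM


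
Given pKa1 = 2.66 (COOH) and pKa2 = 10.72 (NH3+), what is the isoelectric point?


pI = (pKa1 + pKa2) / 2
pI = (2.66 + 10.72) / 2
pI = 6.69

6.69


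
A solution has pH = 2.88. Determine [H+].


[H+] = 10^(-pH)
[H+] = 10^(-2.88)
[H+] = 0.0013 M

0.0013 M


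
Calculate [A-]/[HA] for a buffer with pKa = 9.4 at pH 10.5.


[A-]/[HA] = 10^(pH - pKa)
= 10^(10.5 - 9.4)
= 12.5893

12.5893


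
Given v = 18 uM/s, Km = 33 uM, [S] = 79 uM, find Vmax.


Vmax = v * (Km + [S]) / [S]
Vmax = 18 * (33 + 79) / 79
Vmax = 25.519 uM/s

25.519 uM/s


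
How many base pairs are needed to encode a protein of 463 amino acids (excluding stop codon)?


Each amino acid = 1 codon = 3 bp
bp = 463 * 3 = 1389 bp

1389 bp


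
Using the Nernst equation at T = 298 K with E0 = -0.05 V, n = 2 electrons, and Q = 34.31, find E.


E = E0 - (RT/nF) * ln(Q)
E = -0.05 - (8.314 * 298 / (2 * 96485)) * ln(34.31)
E = -0.0954 V

-0.0954 V


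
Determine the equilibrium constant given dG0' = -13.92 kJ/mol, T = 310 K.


Keq = exp(-dG0 * 1000 / (R * T))
Keq = exp(-(-13.92) * 1000 / (8.314 * 310))
Keq = 221.6096

221.6096


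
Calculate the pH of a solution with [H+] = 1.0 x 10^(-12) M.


pH = -log10([H+])
pH = -log10(1.0 x 10^(-12))
pH = 12.0

12.0


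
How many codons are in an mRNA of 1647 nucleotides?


codons = nucleotides / 3
codons = 1647 / 3 = 549

549


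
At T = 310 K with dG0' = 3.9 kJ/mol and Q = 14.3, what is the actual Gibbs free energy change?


dG = dG0' + RT * ln(Q) / 1000
dG = 3.9 + 8.314 * 310 * ln(14.3) / 1000
dG = 10.7564 kJ/mol

10.7564 kJ/mol


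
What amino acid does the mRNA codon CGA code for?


Standard genetic code lookup.
Codon CGA -> Arg

Arg


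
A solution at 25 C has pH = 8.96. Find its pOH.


pOH = 14 - pH
pOH = 14 - 8.96
pOH = 5.04

5.04


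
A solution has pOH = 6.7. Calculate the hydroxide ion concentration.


[OH-] = 10^(-pOH)
[OH-] = 10^(-6.7)
[OH-] = 1.995e-07 M

1.995e-07 M


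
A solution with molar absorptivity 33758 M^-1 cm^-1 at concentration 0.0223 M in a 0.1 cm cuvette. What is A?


A = epsilon * c * l
A = 33758 * 0.0223 * 0.1
A = 75.2803

75.2803


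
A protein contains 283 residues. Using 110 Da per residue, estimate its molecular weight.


MW = n_residues * 110 Da
MW = 283 * 110
MW = 31130 Da

31130 Da


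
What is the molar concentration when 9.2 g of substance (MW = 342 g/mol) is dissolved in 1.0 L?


C = (mass / MW) / volume
C = (9.2 / 342) / 1.0
C = 0.0269 M

0.0269 M


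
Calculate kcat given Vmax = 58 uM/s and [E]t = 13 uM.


kcat = Vmax / [E]t
kcat = 58 / 13
kcat = 4.4615 s^-1

4.4615 s^-1


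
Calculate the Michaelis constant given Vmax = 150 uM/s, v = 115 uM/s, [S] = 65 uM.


Km = [S] * (Vmax - v) / v
Km = 65 * (150 - 115) / 115
Km = 19.7826 uM

19.7826 uM


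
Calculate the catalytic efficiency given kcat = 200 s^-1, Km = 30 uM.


Catalytic efficiency = kcat / Km
= 200 / 30
= 6.6667 uM^-1*s^-1

6.6667 uM^-1*s^-1


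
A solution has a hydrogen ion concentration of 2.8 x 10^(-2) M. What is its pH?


pH = -log10([H+])
pH = -log10(2.8 x 10^(-2))
pH = 1.5528

1.5528


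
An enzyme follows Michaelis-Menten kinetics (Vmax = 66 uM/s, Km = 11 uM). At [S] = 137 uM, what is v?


v = Vmax * [S] / (Km + [S])
v = 66 * 137 / (11 + 137)
v = 61.0946 uM/s

61.0946 uM/s


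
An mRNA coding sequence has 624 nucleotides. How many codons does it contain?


codons = nucleotides / 3
codons = 624 / 3 = 208

208


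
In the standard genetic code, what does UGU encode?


Standard genetic code lookup.
Codon UGU -> Cys

Cys


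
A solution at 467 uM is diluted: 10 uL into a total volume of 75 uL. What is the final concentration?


C2 = C1 * V1 / V2
C2 = 467 * 10 / 75
C2 = 62.2667 uM

62.2667 uM


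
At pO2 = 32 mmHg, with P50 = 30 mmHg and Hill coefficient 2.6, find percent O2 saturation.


Y = pO2^n / (P50^n + pO2^n)
Y = 32^2.6 / (30^2.6 + 32^2.6)
Y = 54.19%

54.19%


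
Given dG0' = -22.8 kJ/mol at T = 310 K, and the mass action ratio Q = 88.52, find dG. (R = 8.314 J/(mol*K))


dG = dG0' + RT * ln(Q) / 1000
dG = -22.8 + 8.314 * 310 * ln(88.52) / 1000
dG = -11.2452 kJ/mol

-11.2452 kJ/mol


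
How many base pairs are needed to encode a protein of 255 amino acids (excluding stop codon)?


Each amino acid = 1 codon = 3 bp
bp = 255 * 3 = 765 bp

765 bp


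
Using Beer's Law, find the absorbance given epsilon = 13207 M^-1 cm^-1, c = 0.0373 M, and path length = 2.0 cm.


A = epsilon * c * l
A = 13207 * 0.0373 * 2.0
A = 985.2422

985.2422


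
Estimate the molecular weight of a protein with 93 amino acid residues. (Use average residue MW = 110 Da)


MW = n_residues * 110 Da
MW = 93 * 110
MW = 10230 Da

10230 Da


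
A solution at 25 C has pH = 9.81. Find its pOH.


pOH = 14 - pH
pOH = 14 - 9.81
pOH = 4.19

4.19


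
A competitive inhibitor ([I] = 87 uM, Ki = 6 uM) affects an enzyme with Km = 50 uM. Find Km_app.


Km_app = Km * (1 + [I]/Ki)
Km_app = 50 * (1 + 87/6)
Km_app = 775.0 uM

775.0 uM


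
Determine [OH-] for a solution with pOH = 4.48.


[OH-] = 10^(-pOH)
[OH-] = 10^(-4.48)
[OH-] = 3.311e-05 M

3.311e-05 M


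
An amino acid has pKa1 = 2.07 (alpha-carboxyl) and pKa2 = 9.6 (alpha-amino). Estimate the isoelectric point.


pI = (pKa1 + pKa2) / 2
pI = (2.07 + 9.6) / 2
pI = 5.835

5.835


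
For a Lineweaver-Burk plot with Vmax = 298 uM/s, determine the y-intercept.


y-intercept = 1/Vmax
= 1/298
= 0.0034 s/uM

0.0034 s/uM
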